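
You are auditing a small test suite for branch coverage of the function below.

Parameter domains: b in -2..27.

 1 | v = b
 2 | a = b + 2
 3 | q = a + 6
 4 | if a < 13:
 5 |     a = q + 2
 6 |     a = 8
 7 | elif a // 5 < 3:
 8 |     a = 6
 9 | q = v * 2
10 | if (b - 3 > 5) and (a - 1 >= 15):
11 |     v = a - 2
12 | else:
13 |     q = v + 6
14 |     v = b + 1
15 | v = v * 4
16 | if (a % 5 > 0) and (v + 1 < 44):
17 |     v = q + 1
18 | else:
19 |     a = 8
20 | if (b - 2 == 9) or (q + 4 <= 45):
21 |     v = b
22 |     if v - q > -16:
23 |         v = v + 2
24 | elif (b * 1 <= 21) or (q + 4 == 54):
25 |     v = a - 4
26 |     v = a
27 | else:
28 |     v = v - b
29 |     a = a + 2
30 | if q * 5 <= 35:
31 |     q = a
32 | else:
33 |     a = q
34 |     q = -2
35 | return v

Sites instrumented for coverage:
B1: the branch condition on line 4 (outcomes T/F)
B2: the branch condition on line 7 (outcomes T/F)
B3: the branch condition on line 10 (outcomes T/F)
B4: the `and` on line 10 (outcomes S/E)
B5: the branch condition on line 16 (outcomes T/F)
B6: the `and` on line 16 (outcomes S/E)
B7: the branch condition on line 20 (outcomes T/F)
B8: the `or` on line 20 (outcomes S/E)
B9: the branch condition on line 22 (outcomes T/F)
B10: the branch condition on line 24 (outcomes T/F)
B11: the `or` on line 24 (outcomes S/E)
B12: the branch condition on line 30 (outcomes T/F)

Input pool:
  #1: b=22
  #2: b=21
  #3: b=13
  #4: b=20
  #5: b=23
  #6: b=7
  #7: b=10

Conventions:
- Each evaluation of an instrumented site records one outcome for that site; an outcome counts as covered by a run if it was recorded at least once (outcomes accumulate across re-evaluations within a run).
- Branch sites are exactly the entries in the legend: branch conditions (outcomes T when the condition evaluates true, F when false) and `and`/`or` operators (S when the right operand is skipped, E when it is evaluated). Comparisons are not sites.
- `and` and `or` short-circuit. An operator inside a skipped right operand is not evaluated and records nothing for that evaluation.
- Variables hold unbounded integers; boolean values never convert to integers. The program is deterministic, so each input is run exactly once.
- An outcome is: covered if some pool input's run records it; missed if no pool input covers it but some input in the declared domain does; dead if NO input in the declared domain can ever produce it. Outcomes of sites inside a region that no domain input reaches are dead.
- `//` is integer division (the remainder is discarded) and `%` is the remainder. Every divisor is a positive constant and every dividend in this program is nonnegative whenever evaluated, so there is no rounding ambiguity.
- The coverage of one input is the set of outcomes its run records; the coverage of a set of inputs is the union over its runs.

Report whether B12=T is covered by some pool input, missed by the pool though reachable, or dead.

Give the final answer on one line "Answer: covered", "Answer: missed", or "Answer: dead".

no pool input records B12=T
but domain input (b=-2) does record it -> reachable, so missed

Answer: missed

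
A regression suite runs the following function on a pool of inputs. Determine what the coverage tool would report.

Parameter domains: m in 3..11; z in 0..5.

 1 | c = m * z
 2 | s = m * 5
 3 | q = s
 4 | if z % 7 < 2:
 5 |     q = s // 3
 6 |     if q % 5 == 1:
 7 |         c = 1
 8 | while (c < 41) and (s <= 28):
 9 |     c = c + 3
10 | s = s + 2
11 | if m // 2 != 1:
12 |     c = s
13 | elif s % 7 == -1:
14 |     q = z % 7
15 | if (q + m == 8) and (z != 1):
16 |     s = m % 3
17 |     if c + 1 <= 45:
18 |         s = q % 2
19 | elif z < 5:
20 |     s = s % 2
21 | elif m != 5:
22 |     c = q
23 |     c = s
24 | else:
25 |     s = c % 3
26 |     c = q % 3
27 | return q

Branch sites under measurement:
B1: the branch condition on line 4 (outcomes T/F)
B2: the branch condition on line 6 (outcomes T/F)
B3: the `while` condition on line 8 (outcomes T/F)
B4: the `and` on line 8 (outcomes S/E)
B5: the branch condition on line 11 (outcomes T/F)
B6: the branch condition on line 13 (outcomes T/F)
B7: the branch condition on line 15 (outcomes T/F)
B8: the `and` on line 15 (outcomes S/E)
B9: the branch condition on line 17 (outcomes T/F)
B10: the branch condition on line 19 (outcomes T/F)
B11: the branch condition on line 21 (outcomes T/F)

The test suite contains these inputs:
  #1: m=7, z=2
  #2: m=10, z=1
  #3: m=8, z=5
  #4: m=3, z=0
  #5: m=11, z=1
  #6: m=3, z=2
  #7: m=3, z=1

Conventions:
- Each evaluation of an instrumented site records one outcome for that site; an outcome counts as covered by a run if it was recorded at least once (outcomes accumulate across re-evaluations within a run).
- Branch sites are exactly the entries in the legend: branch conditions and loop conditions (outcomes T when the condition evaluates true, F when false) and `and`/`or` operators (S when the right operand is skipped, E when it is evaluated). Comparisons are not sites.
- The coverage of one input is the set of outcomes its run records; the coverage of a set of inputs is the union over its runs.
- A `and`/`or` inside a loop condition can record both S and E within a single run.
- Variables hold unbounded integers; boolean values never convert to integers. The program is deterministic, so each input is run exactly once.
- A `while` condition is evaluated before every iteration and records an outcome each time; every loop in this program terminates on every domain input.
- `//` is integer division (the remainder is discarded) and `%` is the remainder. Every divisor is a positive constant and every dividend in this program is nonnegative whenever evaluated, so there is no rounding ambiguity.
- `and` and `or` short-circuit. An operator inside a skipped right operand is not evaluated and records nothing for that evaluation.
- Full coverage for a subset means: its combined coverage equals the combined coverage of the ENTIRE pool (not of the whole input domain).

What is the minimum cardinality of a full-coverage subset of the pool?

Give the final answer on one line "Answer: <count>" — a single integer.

input #1 (m=7, z=2): events B1->F, B4->E, B3->F, B5->T, B8->S, B7->F, B10->T; covers B1=F, B3=F, B4=E, B5=T, B7=F, B8=S, B10=T
input #2 (m=10, z=1): events B1->T, B2->T, B4->E, B3->F, B5->T, B8->S, B7->F, B10->T; covers B1=T, B2=T, B3=F, B4=E, B5=T, B7=F, B8=S, B10=T
input #3 (m=8, z=5): events B1->F, B4->E, B3->F, B5->T, B8->S, B7->F, B10->F, B11->T; covers B1=F, B3=F, B4=E, B5=T, B7=F, B8=S, B10=F, B11=T
input #4 (m=3, z=0): events B1->T, B2->F, B4->E, B3->T, B4->E, B3->T, B4->E, B3->T, B4->E, B3->T, B4->E, B3->T, B4->E, B3->T, ...; covers B1=T, B2=F, B3=T, B3=F, B4=S, B4=E, B5=F, B6=F, B7=T, B8=E, B9=T
input #5 (m=11, z=1): events B1->T, B2->F, B4->E, B3->F, B5->T, B8->S, B7->F, B10->T; covers B1=T, B2=F, B3=F, B4=E, B5=T, B7=F, B8=S, B10=T
input #6 (m=3, z=2): events B1->F, B4->E, B3->T, B4->E, B3->T, B4->E, B3->T, B4->E, B3->T, B4->E, B3->T, B4->E, B3->T, B4->E, ...; covers B1=F, B3=T, B3=F, B4=S, B4=E, B5=F, B6=F, B7=F, B8=S, B10=T
input #7 (m=3, z=1): events B1->T, B2->F, B4->E, B3->T, B4->E, B3->T, B4->E, B3->T, B4->E, B3->T, B4->E, B3->T, B4->E, B3->T, ...; covers B1=T, B2=F, B3=T, B3=F, B4=S, B4=E, B5=F, B6=F, B7=F, B8=E, B10=T
union over all inputs: B1=T, B1=F, B2=T, B2=F, B3=T, B3=F, B4=S, B4=E, B5=T, B5=F, B6=F, B7=T, B7=F, B8=S, B8=E, B9=T, B10=T, B10=F, B11=T (19 outcomes)
every size-1 subset falls short of the 19 outcomes (best: 11/19)
every size-2 subset falls short of the 19 outcomes (best: 17/19)
at size 3, {2, 3, 4} reaches all 19 outcomes; every lexicographically earlier size-3 subset fails

Answer: 3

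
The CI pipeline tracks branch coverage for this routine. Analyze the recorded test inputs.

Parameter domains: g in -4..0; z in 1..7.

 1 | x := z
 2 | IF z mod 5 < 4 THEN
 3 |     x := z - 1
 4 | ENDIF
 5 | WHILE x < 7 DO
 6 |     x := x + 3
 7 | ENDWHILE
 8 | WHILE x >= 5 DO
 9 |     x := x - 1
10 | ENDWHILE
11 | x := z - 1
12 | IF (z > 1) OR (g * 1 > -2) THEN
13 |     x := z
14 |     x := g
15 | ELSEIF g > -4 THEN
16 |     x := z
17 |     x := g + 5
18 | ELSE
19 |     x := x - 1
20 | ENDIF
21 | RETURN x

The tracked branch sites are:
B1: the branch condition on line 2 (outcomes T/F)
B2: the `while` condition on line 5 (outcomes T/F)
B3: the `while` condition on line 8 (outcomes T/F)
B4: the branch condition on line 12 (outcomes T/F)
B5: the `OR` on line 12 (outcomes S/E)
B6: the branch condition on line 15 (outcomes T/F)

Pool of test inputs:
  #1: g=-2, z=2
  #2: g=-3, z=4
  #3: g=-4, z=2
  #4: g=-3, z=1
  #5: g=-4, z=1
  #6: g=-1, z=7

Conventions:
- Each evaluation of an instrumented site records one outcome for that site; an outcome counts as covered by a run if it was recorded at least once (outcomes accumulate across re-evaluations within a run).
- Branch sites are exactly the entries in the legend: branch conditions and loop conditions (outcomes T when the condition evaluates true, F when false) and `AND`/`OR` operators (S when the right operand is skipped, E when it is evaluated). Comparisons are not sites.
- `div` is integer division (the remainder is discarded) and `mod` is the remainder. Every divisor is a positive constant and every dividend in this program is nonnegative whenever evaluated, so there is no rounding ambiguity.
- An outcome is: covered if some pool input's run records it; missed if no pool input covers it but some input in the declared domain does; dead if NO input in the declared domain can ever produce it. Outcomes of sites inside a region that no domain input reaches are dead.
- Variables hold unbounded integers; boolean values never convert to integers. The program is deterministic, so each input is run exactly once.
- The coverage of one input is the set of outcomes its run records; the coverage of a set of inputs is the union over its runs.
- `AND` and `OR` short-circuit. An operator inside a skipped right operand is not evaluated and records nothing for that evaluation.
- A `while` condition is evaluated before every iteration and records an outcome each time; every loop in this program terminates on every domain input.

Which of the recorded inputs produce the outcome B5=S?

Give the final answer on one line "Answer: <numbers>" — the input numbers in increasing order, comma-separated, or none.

input #1 (g=-2, z=2): produces B5=S
input #2 (g=-3, z=4): produces B5=S
input #3 (g=-4, z=2): produces B5=S
input #4 (g=-3, z=1): does not produce B5=S
input #5 (g=-4, z=1): does not produce B5=S
input #6 (g=-1, z=7): produces B5=S

Answer: 1, 2, 3, 6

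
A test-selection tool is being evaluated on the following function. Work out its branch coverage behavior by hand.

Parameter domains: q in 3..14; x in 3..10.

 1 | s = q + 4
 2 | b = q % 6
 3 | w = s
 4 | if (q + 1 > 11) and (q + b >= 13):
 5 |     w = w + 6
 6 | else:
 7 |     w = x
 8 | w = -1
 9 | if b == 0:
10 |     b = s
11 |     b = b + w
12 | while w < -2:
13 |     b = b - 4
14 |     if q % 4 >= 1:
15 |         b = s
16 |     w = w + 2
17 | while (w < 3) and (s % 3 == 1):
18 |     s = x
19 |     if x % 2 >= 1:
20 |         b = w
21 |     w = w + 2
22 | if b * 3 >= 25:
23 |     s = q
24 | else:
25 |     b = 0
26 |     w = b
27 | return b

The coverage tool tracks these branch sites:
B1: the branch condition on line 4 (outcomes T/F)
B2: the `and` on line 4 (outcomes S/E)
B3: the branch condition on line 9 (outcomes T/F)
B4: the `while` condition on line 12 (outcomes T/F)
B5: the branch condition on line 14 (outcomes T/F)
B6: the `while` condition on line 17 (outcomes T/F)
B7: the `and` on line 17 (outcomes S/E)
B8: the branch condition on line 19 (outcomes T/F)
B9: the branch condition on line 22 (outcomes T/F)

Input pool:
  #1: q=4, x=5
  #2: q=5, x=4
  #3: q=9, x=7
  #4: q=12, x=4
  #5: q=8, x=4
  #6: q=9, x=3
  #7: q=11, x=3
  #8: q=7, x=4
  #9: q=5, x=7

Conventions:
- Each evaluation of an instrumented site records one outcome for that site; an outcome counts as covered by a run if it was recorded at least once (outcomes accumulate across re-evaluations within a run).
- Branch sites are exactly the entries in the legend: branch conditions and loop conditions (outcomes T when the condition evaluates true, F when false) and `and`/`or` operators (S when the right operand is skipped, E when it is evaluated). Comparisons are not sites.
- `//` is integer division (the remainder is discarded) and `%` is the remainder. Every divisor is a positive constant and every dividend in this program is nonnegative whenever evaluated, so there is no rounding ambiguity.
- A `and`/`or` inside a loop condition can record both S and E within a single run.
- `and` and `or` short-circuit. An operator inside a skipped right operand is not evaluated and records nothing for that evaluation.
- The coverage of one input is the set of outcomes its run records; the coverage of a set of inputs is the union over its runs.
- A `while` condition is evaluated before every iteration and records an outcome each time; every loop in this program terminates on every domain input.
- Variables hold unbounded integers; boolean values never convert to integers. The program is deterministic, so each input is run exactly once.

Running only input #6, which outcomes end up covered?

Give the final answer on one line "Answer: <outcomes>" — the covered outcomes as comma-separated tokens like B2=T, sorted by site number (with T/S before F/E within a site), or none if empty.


Tracing the run of input #6 (q=9, x=3):
  B2->S, B1->F, B3->F, B4->F, B7->E, B6->T, B8->T, B7->E, B6->F, B9->F
as a set, this run covers: B1=F, B2=S, B3=F, B4=F, B6=T, B6=F, B7=E, B8=T, B9=F
Answer: B1=F, B2=S, B3=F, B4=F, B6=T, B6=F, B7=E, B8=T, B9=F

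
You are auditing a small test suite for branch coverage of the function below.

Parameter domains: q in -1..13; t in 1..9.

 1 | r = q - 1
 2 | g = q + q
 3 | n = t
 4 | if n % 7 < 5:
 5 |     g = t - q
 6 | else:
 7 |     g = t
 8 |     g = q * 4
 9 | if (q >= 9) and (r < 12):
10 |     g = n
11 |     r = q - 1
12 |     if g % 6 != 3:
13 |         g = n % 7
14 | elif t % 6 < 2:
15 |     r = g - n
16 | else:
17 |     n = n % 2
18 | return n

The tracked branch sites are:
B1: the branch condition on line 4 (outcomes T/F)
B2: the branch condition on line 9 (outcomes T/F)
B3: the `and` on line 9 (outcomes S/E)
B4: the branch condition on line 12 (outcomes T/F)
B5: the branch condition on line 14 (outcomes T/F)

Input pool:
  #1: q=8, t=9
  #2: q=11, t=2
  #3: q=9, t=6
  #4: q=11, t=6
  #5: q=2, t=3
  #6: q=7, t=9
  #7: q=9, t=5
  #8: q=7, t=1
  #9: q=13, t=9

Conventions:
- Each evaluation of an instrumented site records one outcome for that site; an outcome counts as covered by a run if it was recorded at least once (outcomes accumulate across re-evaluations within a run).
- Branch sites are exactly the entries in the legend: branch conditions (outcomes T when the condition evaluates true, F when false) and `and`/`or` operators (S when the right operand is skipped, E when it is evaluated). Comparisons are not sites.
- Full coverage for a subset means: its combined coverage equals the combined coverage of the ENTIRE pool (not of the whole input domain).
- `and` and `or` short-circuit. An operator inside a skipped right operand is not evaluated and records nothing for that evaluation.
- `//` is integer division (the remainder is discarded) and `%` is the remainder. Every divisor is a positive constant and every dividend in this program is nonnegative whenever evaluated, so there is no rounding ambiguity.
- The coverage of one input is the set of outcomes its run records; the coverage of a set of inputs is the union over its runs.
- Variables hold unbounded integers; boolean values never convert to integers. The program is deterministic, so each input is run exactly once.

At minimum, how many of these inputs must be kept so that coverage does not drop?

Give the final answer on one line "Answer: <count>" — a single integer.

#1 (q=8, t=9) -> B1->T, B3->S, B2->F, B5->F; covered: B1=T, B2=F, B3=S, B5=F
#2 (q=11, t=2) -> B1->T, B3->E, B2->T, B4->T; covered: B1=T, B2=T, B3=E, B4=T
#3 (q=9, t=6) -> B1->F, B3->E, B2->T, B4->T; covered: B1=F, B2=T, B3=E, B4=T
#4 (q=11, t=6) -> B1->F, B3->E, B2->T, B4->T; covered: B1=F, B2=T, B3=E, B4=T
#5 (q=2, t=3) -> B1->T, B3->S, B2->F, B5->F; covered: B1=T, B2=F, B3=S, B5=F
#6 (q=7, t=9) -> B1->T, B3->S, B2->F, B5->F; covered: B1=T, B2=F, B3=S, B5=F
#7 (q=9, t=5) -> B1->F, B3->E, B2->T, B4->T; covered: B1=F, B2=T, B3=E, B4=T
#8 (q=7, t=1) -> B1->T, B3->S, B2->F, B5->T; covered: B1=T, B2=F, B3=S, B5=T
#9 (q=13, t=9) -> B1->T, B3->E, B2->F, B5->F; covered: B1=T, B2=F, B3=E, B5=F
pool-wide coverage (9 outcomes): B1=T, B1=F, B2=T, B2=F, B3=S, B3=E, B4=T, B5=T, B5=F
size 1 is not enough: best union over all size-1 subsets is 4/9
size 2 is not enough: best union over all size-2 subsets is 8/9
the canonical winner is {1, 3, 8}: size 3, full 9-outcome coverage, earliest index list among size-3 covers

Answer: 3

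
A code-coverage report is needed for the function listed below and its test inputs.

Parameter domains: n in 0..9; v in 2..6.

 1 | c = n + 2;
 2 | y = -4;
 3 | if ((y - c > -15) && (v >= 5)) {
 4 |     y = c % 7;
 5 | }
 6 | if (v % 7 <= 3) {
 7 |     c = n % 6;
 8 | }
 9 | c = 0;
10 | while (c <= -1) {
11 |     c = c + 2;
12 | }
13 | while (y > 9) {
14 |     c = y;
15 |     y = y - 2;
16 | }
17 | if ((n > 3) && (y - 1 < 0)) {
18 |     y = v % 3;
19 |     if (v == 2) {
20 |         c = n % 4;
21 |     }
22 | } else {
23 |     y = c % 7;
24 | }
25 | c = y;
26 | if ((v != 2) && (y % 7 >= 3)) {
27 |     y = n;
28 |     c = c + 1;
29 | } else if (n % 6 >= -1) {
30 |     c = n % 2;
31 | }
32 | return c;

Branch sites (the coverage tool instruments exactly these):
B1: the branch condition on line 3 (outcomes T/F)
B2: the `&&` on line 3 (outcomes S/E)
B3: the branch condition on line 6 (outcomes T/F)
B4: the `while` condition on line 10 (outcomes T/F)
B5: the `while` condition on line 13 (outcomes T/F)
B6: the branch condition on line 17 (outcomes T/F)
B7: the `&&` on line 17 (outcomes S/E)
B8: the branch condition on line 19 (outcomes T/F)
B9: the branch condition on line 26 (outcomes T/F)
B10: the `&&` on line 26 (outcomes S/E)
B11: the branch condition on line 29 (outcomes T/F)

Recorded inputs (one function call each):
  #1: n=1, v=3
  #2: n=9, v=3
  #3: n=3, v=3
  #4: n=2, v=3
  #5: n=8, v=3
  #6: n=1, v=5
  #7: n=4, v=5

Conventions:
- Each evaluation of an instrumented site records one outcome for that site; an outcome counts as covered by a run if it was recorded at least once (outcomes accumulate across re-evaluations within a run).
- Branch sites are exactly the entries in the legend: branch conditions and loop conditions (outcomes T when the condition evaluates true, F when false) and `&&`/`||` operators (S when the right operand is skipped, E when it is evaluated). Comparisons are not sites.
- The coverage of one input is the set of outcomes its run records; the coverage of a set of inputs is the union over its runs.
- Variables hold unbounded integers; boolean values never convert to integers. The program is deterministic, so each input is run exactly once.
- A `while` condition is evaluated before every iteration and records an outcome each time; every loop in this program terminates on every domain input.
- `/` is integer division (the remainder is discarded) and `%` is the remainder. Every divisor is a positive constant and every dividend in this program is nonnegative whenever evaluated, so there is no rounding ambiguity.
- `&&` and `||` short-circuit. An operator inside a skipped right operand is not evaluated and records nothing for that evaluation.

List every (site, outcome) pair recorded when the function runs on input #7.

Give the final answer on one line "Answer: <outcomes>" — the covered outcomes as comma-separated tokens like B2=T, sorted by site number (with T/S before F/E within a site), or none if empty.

Simulating input #7 (n=4, v=5) step by step:
  B2->E, B1->T, B3->F, B4->F, B5->F, B7->E, B6->F, B10->E, B9->F, B11->T
as a set, this run covers: B1=T, B2=E, B3=F, B4=F, B5=F, B6=F, B7=E, B9=F, B10=E, B11=T

Answer: B1=T, B2=E, B3=F, B4=F, B5=F, B6=F, B7=E, B9=F, B10=E, B11=T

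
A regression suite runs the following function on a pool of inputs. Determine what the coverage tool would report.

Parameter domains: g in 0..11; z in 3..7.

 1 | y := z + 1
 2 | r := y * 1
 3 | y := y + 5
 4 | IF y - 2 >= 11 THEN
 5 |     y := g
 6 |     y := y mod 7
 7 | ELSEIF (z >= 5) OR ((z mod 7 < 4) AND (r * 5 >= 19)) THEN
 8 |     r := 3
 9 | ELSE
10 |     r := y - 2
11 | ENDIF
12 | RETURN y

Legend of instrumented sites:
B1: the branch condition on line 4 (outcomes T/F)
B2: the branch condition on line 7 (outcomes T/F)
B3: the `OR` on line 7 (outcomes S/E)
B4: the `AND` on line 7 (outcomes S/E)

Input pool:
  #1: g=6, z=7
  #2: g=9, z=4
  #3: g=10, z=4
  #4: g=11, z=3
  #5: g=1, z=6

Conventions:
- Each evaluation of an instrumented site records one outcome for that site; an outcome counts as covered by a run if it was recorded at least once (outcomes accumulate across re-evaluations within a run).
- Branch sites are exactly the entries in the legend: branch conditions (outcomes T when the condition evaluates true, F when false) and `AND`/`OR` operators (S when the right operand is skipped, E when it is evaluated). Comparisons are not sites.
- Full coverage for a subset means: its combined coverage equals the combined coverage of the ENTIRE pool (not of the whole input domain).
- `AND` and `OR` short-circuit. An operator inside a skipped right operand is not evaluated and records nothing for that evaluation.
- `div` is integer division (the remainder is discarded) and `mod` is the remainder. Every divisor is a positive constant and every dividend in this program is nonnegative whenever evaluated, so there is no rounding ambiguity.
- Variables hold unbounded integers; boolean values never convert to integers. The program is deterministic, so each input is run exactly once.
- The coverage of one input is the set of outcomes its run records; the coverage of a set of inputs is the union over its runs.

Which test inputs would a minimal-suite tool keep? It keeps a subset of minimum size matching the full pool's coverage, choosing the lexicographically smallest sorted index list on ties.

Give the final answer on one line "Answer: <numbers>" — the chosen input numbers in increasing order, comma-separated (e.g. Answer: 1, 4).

input #1, g=6, z=7: events B1->T; outcomes B1=T
input #2, g=9, z=4: events B1->F, B3->E, B4->S, B2->F; outcomes B1=F, B2=F, B3=E, B4=S
input #3, g=10, z=4: events B1->F, B3->E, B4->S, B2->F; outcomes B1=F, B2=F, B3=E, B4=S
input #4, g=11, z=3: events B1->F, B3->E, B4->E, B2->T; outcomes B1=F, B2=T, B3=E, B4=E
input #5, g=1, z=6: events B1->F, B3->S, B2->T; outcomes B1=F, B2=T, B3=S
pool-wide coverage (8 outcomes): B1=T, B1=F, B2=T, B2=F, B3=S, B3=E, B4=S, B4=E
checked all size-1 subsets: none covers 8 outcomes (max 4/8)
checked all size-2 subsets: none covers 8 outcomes (max 6/8)
checked all size-3 subsets: none covers 8 outcomes (max 7/8)
size 4: inputs {1, 2, 4, 5} cover all 8 outcomes, and no lexicographically smaller subset of this size does

Answer: 1, 2, 4, 5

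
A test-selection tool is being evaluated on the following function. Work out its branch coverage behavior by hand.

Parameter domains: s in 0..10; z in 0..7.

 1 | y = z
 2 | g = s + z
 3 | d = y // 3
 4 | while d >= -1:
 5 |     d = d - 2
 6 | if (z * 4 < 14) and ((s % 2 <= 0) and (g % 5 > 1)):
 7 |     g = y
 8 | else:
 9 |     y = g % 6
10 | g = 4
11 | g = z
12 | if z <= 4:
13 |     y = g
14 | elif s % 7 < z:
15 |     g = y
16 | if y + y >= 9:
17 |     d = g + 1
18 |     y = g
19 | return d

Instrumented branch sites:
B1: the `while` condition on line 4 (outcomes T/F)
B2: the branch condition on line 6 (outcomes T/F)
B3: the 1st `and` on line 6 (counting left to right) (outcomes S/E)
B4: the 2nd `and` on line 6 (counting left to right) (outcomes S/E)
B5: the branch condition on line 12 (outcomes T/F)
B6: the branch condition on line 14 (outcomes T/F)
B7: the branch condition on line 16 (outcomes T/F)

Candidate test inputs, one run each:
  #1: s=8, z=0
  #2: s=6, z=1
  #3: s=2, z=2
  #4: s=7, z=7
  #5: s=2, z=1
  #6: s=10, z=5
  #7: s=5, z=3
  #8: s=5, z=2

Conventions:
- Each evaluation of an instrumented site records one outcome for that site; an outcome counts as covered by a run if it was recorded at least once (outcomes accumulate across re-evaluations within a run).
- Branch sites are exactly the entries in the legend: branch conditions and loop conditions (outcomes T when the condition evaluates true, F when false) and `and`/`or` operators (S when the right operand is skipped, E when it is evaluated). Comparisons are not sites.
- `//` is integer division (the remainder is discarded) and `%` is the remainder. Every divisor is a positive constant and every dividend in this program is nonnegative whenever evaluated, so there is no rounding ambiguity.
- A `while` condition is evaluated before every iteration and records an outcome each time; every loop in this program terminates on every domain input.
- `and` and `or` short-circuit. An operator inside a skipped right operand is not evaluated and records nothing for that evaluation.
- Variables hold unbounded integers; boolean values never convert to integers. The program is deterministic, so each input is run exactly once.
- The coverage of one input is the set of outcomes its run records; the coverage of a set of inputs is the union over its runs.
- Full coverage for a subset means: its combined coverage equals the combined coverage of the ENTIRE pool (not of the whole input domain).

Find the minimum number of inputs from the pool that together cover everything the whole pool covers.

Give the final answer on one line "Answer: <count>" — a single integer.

#1 (s=8, z=0) -> B1->T, B1->F, B3->E, B4->E, B2->T, B5->T, B7->F; covered: B1=T, B1=F, B2=T, B3=E, B4=E, B5=T, B7=F
#2 (s=6, z=1) -> B1->T, B1->F, B3->E, B4->E, B2->T, B5->T, B7->F; covered: B1=T, B1=F, B2=T, B3=E, B4=E, B5=T, B7=F
#3 (s=2, z=2) -> B1->T, B1->F, B3->E, B4->E, B2->T, B5->T, B7->F; covered: B1=T, B1=F, B2=T, B3=E, B4=E, B5=T, B7=F
#4 (s=7, z=7) -> B1->T, B1->T, B1->F, B3->S, B2->F, B5->F, B6->T, B7->F; covered: B1=T, B1=F, B2=F, B3=S, B5=F, B6=T, B7=F
#5 (s=2, z=1) -> B1->T, B1->F, B3->E, B4->E, B2->T, B5->T, B7->F; covered: B1=T, B1=F, B2=T, B3=E, B4=E, B5=T, B7=F
#6 (s=10, z=5) -> B1->T, B1->T, B1->F, B3->S, B2->F, B5->F, B6->T, B7->F; covered: B1=T, B1=F, B2=F, B3=S, B5=F, B6=T, B7=F
#7 (s=5, z=3) -> B1->T, B1->T, B1->F, B3->E, B4->S, B2->F, B5->T, B7->F; covered: B1=T, B1=F, B2=F, B3=E, B4=S, B5=T, B7=F
#8 (s=5, z=2) -> B1->T, B1->F, B3->E, B4->S, B2->F, B5->T, B7->F; covered: B1=T, B1=F, B2=F, B3=E, B4=S, B5=T, B7=F
together the pool reaches 12 outcomes: B1=T, B1=F, B2=T, B2=F, B3=S, B3=E, B4=S, B4=E, B5=T, B5=F, B6=T, B7=F
every size-1 subset falls short of the 12 outcomes (best: 7/12)
every size-2 subset falls short of the 12 outcomes (best: 11/12)
inputs {1, 4, 7} (size 3) cover everything; no size-3 subset with a lexicographically smaller index list covers all 12

Answer: 3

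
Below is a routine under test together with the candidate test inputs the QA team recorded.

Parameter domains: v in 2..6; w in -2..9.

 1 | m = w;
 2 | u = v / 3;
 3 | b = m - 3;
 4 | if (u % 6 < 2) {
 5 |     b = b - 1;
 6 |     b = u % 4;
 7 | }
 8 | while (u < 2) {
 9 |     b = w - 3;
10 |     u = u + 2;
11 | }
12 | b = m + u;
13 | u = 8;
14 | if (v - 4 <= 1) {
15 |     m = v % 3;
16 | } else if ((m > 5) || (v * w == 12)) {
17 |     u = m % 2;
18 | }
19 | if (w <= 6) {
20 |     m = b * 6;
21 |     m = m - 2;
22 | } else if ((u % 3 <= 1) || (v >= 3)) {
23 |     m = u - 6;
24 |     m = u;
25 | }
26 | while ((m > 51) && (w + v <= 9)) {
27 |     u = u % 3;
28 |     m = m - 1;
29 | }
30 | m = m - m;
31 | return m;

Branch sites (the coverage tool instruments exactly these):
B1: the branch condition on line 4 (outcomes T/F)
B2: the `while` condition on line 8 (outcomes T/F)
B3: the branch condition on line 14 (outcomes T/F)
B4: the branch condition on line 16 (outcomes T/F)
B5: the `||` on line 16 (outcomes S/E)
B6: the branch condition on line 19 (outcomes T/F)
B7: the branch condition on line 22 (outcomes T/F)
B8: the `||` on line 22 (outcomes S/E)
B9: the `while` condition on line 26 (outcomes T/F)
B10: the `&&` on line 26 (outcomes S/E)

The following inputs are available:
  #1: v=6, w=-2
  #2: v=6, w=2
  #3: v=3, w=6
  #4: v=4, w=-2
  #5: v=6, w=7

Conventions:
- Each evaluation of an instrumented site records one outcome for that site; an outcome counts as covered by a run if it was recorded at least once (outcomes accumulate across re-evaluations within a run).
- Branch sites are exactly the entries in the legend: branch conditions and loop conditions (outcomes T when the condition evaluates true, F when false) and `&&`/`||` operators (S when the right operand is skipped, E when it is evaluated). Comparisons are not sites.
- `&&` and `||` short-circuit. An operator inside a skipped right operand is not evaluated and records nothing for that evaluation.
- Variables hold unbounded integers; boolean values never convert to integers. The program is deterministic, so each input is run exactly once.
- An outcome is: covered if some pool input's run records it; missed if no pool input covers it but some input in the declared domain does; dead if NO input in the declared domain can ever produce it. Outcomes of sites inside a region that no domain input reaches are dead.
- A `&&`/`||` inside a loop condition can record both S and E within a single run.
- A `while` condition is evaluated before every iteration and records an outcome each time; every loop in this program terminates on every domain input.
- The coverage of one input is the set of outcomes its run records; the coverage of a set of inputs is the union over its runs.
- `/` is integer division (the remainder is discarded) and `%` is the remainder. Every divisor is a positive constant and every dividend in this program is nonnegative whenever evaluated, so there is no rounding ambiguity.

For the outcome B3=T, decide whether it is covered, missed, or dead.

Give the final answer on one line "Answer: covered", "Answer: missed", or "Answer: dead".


B3=T is recorded by pool input(s) 3, 4 -> covered
Answer: covered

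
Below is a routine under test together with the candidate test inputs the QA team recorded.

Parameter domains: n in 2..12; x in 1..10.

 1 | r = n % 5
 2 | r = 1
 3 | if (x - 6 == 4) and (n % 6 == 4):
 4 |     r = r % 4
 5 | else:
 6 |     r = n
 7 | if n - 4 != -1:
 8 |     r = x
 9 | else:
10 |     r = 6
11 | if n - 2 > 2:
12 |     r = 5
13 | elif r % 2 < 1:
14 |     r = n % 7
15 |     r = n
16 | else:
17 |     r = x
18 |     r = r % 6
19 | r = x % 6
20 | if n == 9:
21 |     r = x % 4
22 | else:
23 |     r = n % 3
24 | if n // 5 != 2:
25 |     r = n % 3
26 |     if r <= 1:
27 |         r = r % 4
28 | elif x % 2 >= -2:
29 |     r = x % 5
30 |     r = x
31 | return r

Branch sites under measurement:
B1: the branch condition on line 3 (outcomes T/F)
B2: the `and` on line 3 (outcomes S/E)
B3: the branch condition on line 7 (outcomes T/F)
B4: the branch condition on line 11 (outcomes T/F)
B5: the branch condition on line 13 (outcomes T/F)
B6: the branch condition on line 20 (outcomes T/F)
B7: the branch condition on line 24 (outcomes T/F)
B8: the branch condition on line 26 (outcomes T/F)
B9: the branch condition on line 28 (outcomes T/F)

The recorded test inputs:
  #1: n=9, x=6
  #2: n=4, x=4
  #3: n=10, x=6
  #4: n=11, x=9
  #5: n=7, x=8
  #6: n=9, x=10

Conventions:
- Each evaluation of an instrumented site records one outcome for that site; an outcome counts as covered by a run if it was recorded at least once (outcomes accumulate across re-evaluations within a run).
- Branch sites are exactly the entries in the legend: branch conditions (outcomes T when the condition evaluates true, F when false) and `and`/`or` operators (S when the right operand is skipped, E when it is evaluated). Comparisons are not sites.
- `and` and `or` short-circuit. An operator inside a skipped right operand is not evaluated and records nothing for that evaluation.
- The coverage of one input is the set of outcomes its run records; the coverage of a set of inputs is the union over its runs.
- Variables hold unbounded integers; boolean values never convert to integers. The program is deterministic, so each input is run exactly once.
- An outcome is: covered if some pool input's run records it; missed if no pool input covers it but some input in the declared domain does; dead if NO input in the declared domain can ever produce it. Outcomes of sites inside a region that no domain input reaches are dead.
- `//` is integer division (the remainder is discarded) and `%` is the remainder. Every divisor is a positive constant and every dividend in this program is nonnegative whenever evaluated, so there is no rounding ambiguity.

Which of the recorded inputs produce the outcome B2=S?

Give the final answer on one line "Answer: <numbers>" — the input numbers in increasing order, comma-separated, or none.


input #1 (n=9, x=6): records B2=S
input #2 (n=4, x=4): records B2=S
input #3 (n=10, x=6): records B2=S
input #4 (n=11, x=9): records B2=S
input #5 (n=7, x=8): records B2=S
input #6 (n=9, x=10): does not record B2=S
Answer: 1, 2, 3, 4, 5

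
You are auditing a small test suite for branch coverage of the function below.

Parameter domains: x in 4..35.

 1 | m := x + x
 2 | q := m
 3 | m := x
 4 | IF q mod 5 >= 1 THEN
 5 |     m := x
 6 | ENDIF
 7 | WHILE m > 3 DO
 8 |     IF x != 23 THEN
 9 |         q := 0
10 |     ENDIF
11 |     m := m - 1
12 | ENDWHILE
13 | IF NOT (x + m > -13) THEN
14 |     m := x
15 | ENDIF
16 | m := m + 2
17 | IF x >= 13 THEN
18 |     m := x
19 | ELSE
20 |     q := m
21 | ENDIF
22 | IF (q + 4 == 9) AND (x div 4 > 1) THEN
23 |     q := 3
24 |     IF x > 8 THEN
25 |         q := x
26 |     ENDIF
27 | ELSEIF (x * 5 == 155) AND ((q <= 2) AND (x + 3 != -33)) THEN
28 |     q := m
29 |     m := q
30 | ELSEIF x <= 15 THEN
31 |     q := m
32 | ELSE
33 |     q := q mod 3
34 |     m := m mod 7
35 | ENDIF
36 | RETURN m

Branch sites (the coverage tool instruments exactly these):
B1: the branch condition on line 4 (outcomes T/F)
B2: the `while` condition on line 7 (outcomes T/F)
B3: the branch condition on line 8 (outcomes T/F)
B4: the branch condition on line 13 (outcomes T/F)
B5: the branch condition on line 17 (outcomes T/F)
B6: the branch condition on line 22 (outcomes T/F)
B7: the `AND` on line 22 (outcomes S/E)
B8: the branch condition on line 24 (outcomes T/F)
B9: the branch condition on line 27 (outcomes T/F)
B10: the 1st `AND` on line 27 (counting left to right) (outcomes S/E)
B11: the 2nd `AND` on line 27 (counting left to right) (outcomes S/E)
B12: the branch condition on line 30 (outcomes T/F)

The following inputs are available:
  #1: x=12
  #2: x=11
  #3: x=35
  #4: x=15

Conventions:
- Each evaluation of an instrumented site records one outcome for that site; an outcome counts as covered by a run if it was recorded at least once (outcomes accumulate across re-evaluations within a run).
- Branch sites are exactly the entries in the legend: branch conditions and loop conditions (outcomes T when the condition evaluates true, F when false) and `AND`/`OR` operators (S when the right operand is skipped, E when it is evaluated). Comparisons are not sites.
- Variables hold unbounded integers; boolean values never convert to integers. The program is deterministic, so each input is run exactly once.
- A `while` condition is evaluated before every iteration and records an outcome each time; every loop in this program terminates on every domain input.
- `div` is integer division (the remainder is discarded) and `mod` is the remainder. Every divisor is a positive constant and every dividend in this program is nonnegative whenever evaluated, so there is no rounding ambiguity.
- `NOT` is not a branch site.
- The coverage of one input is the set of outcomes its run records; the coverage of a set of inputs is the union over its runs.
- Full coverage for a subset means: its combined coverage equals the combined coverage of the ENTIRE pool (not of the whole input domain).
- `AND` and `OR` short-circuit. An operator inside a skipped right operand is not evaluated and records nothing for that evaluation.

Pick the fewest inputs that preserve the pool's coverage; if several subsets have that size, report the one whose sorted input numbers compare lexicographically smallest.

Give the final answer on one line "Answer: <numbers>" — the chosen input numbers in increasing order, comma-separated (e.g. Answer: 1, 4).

input #1 (x=12): events B1->T, B2->T, B3->T, B2->T, B3->T, B2->T, B3->T, B2->T, B3->T, B2->T, B3->T, B2->T, B3->T, B2->T, ...; covers B1=T, B2=T, B2=F, B3=T, B4=F, B5=F, B6=T, B7=E, B8=T
input #2 (x=11): events B1->T, B2->T, B3->T, B2->T, B3->T, B2->T, B3->T, B2->T, B3->T, B2->T, B3->T, B2->T, B3->T, B2->T, ...; covers B1=T, B2=T, B2=F, B3=T, B4=F, B5=F, B6=T, B7=E, B8=T
input #3 (x=35): events B1->F, B2->T, B3->T, B2->T, B3->T, B2->T, B3->T, B2->T, B3->T, B2->T, B3->T, B2->T, B3->T, B2->T, ...; covers B1=F, B2=T, B2=F, B3=T, B4=F, B5=T, B6=F, B7=S, B9=F, B10=S, B12=F
input #4 (x=15): events B1->F, B2->T, B3->T, B2->T, B3->T, B2->T, B3->T, B2->T, B3->T, B2->T, B3->T, B2->T, B3->T, B2->T, ...; covers B1=F, B2=T, B2=F, B3=T, B4=F, B5=T, B6=F, B7=S, B9=F, B10=S, B12=T
union over all inputs: B1=T, B1=F, B2=T, B2=F, B3=T, B4=F, B5=T, B5=F, B6=T, B6=F, B7=S, B7=E, B8=T, B9=F, B10=S, B12=T, B12=F (17 outcomes)
every size-1 subset falls short of the 17 outcomes (best: 11/17)
every size-2 subset falls short of the 17 outcomes (best: 16/17)
inputs {1, 3, 4} (size 3) cover everything; no size-3 subset with a lexicographically smaller index list covers all 17

Answer: 1, 3, 4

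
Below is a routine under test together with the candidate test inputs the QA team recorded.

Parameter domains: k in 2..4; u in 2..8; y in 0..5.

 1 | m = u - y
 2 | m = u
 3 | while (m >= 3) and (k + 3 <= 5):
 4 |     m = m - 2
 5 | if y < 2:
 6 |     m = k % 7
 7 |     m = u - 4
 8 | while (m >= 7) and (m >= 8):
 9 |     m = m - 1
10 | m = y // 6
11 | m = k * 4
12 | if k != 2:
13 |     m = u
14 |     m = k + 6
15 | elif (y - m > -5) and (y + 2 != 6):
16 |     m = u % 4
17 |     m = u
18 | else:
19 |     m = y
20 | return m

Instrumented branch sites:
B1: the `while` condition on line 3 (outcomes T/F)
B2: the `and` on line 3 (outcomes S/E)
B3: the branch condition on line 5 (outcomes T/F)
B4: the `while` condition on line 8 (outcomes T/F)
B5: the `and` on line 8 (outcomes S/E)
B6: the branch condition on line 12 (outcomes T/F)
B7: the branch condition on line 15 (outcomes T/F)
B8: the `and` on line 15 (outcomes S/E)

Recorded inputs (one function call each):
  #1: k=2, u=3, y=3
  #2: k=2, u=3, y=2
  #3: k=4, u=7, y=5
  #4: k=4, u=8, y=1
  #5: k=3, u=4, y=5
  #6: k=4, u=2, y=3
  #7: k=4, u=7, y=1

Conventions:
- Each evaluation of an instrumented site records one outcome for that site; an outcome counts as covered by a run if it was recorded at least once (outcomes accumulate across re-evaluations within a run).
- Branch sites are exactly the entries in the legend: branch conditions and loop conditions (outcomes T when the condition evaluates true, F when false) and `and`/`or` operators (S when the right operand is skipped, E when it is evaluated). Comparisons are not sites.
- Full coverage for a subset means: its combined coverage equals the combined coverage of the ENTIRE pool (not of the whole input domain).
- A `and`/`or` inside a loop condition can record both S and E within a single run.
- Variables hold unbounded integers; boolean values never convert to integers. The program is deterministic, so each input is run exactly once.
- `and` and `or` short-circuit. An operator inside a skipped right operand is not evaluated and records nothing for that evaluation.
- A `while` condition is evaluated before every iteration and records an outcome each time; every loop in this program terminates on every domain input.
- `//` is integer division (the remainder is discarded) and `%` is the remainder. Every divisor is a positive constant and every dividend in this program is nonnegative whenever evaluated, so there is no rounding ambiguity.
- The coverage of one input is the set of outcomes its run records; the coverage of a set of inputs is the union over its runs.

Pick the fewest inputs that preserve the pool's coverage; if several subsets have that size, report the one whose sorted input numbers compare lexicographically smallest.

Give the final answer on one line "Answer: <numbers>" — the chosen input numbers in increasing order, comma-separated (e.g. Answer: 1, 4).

input #1 (k=2, u=3, y=3): events B2->E, B1->T, B2->S, B1->F, B3->F, B5->S, B4->F, B6->F, B8->S, B7->F; covers B1=T, B1=F, B2=S, B2=E, B3=F, B4=F, B5=S, B6=F, B7=F, B8=S
input #2 (k=2, u=3, y=2): events B2->E, B1->T, B2->S, B1->F, B3->F, B5->S, B4->F, B6->F, B8->S, B7->F; covers B1=T, B1=F, B2=S, B2=E, B3=F, B4=F, B5=S, B6=F, B7=F, B8=S
input #3 (k=4, u=7, y=5): events B2->E, B1->F, B3->F, B5->E, B4->F, B6->T; covers B1=F, B2=E, B3=F, B4=F, B5=E, B6=T
input #4 (k=4, u=8, y=1): events B2->E, B1->F, B3->T, B5->S, B4->F, B6->T; covers B1=F, B2=E, B3=T, B4=F, B5=S, B6=T
input #5 (k=3, u=4, y=5): events B2->E, B1->F, B3->F, B5->S, B4->F, B6->T; covers B1=F, B2=E, B3=F, B4=F, B5=S, B6=T
input #6 (k=4, u=2, y=3): events B2->S, B1->F, B3->F, B5->S, B4->F, B6->T; covers B1=F, B2=S, B3=F, B4=F, B5=S, B6=T
input #7 (k=4, u=7, y=1): events B2->E, B1->F, B3->T, B5->S, B4->F, B6->T; covers B1=F, B2=E, B3=T, B4=F, B5=S, B6=T
union over all inputs: B1=T, B1=F, B2=S, B2=E, B3=T, B3=F, B4=F, B5=S, B5=E, B6=T, B6=F, B7=F, B8=S (13 outcomes)
size 1 is not enough: best union over all size-1 subsets is 10/13
size 2 is not enough: best union over all size-2 subsets is 12/13
size 3: inputs {1, 3, 4} cover all 13 outcomes, and no lexicographically smaller subset of this size does

Answer: 1, 3, 4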